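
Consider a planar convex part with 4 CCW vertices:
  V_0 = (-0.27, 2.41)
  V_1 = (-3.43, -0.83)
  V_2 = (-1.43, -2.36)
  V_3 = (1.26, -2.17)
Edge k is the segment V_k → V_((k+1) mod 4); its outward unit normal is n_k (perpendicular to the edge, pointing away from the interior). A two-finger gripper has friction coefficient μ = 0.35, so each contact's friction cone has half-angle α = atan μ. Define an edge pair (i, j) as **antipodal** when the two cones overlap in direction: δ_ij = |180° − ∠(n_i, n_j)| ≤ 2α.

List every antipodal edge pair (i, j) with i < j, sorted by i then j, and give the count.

count = 1; pairs: (1,3)

α = atan 0.35 = 19.29°;  2α = 38.58°
n_0 = (-0.7159, +0.6982)
n_1 = (-0.6076, -0.7942)
n_2 = (+0.0705, -0.9975)
n_3 = (+0.9485, +0.3168)
  (0,1): δ = 83.13°  ·
  (0,2): δ = 41.68°  ·
  (0,3): δ = 62.76°  ·
  (1,2): δ = 138.54°  ·
  (1,3): δ = 34.11°  ✓
  (2,3): δ = 75.57°  ·
antipodal pairs: 1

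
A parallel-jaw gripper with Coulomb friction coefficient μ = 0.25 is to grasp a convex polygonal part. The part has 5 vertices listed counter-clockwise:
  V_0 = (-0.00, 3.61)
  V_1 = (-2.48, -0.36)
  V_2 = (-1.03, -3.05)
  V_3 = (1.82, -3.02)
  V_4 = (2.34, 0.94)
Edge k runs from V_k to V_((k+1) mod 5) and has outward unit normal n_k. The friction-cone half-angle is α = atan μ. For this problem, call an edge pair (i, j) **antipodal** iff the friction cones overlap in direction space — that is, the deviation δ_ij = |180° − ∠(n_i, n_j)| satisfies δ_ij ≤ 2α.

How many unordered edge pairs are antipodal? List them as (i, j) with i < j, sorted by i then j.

α = atan 0.25 = 14.04°;  2α = 28.07°
n_0 = (-0.8481, +0.5298)
n_1 = (-0.8803, -0.4745)
n_2 = (+0.0105, -0.9999)
n_3 = (+0.9915, -0.1302)
n_4 = (+0.7521, +0.6591)
  (0,1): δ = 119.68°  ·
  (0,2): δ = 57.40°  ·
  (0,3): δ = 24.51°  ✓
  (0,4): δ = 73.22°  ·
  (1,2): δ = 117.72°  ·
  (1,3): δ = 35.81°  ·
  (1,4): δ = 12.91°  ✓
  (2,3): δ = 98.08°  ·
  (2,4): δ = 49.37°  ·
  (3,4): δ = 131.29°  ·
antipodal pairs: 2

count = 2; pairs: (0,3), (1,4)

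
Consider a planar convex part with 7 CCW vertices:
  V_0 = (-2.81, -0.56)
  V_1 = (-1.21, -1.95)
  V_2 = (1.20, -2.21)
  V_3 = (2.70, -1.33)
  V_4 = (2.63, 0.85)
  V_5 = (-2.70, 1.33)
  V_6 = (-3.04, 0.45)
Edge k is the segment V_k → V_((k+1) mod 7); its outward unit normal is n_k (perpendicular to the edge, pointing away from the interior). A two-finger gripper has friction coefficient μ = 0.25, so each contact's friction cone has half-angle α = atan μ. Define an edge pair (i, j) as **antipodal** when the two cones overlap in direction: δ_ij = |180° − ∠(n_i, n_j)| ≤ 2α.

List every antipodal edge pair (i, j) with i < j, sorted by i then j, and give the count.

α = atan 0.25 = 14.04°;  2α = 28.07°
n_0 = (-0.6558, -0.7549)
n_1 = (-0.1073, -0.9942)
n_2 = (+0.5060, -0.8625)
n_3 = (+0.9995, +0.0321)
n_4 = (+0.0897, +0.9960)
n_5 = (-0.9328, +0.3604)
n_6 = (-0.9750, -0.2220)
  (0,1): δ = 145.17°  ·
  (0,2): δ = 108.62°  ·
  (0,3): δ = 47.18°  ·
  (0,4): δ = 35.84°  ·
  (0,5): δ = 109.86°  ·
  (0,6): δ = 143.81°  ·
  (1,2): δ = 143.44°  ·
  (1,3): δ = 82.00°  ·
  (1,4): δ = 1.01°  ✓
  (1,5): δ = 75.03°  ·
  (1,6): δ = 108.99°  ·
  (2,3): δ = 118.56°  ·
  (2,4): δ = 35.54°  ·
  (2,5): δ = 38.48°  ·
  (2,6): δ = 72.43°  ·
  (3,4): δ = 96.99°  ·
  (3,5): δ = 22.96°  ✓
  (3,6): δ = 10.99°  ✓
  (4,5): δ = 105.98°  ·
  (4,6): δ = 72.03°  ·
  (5,6): δ = 146.05°  ·
antipodal pairs: 3

count = 3; pairs: (1,4), (3,5), (3,6)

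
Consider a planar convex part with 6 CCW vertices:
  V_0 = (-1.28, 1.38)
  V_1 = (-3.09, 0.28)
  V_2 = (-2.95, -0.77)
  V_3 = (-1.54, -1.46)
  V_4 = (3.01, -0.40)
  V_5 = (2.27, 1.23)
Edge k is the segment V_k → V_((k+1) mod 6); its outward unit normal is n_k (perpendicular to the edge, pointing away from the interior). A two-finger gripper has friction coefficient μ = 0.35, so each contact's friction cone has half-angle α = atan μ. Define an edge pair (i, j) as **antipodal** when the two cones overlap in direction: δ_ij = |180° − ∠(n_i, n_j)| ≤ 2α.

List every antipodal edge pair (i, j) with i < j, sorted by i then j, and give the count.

count = 4; pairs: (0,3), (1,4), (2,5), (3,5)

α = atan 0.35 = 19.29°;  2α = 38.58°
n_0 = (-0.5193, +0.8546)
n_1 = (-0.9912, -0.1322)
n_2 = (-0.4396, -0.8982)
n_3 = (+0.2269, -0.9739)
n_4 = (+0.9106, +0.4134)
n_5 = (+0.0422, +0.9991)
  (0,1): δ = 113.69°  ·
  (0,2): δ = 57.36°  ·
  (0,3): δ = 18.17°  ✓
  (0,4): δ = 83.13°  ·
  (0,5): δ = 146.29°  ·
  (1,2): δ = 123.67°  ·
  (1,3): δ = 84.48°  ·
  (1,4): δ = 16.82°  ✓
  (1,5): δ = 79.99°  ·
  (2,3): δ = 140.81°  ·
  (2,4): δ = 39.51°  ·
  (2,5): δ = 23.66°  ✓
  (3,4): δ = 78.70°  ·
  (3,5): δ = 15.53°  ✓
  (4,5): δ = 116.84°  ·
antipodal pairs: 4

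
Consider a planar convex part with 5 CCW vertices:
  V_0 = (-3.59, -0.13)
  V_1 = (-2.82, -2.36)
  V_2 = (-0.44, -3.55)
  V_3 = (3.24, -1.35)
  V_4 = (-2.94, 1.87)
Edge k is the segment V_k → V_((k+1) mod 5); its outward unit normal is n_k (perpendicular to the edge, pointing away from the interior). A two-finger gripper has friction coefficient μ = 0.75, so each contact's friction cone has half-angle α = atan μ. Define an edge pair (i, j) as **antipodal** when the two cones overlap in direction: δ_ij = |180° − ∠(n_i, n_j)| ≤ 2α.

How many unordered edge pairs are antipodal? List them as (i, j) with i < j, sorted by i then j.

α = atan 0.75 = 36.87°;  2α = 73.74°
n_0 = (-0.9452, -0.3264)
n_1 = (-0.4472, -0.8944)
n_2 = (+0.5131, -0.8583)
n_3 = (+0.4621, +0.8868)
n_4 = (-0.9510, +0.3091)
  (0,1): δ = 135.61°  ·
  (0,2): δ = 78.18°  ·
  (0,3): δ = 43.43°  ✓
  (0,4): δ = 142.95°  ·
  (1,2): δ = 122.56°  ·
  (1,3): δ = 0.96°  ✓
  (1,4): δ = 98.56°  ·
  (2,3): δ = 58.39°  ✓
  (2,4): δ = 41.12°  ✓
  (3,4): δ = 80.48°  ·
antipodal pairs: 4

count = 4; pairs: (0,3), (1,3), (2,3), (2,4)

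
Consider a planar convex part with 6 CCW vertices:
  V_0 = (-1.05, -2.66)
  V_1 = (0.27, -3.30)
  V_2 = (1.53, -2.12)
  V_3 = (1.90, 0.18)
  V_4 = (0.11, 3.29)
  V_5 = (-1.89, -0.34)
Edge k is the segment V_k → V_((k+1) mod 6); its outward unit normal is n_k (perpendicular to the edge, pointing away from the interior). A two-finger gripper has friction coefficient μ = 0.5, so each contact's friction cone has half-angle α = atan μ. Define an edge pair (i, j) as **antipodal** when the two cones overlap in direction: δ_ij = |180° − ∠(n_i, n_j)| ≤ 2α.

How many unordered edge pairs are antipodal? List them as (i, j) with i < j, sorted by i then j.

α = atan 0.5 = 26.57°;  2α = 53.13°
n_0 = (-0.4363, -0.8998)
n_1 = (+0.6836, -0.7299)
n_2 = (+0.9873, -0.1588)
n_3 = (+0.8667, +0.4988)
n_4 = (-0.8759, +0.4826)
n_5 = (-0.9403, -0.3404)
  (0,1): δ = 111.01°  ·
  (0,2): δ = 73.27°  ·
  (0,3): δ = 34.21°  ✓
  (0,4): δ = 87.01°  ·
  (0,5): δ = 135.77°  ·
  (1,2): δ = 142.26°  ·
  (1,3): δ = 103.20°  ·
  (1,4): δ = 18.02°  ✓
  (1,5): δ = 66.78°  ·
  (2,3): δ = 140.94°  ·
  (2,4): δ = 19.71°  ✓
  (2,5): δ = 29.04°  ✓
  (3,4): δ = 58.78°  ·
  (3,5): δ = 10.02°  ✓
  (4,5): δ = 131.24°  ·
antipodal pairs: 5

count = 5; pairs: (0,3), (1,4), (2,4), (2,5), (3,5)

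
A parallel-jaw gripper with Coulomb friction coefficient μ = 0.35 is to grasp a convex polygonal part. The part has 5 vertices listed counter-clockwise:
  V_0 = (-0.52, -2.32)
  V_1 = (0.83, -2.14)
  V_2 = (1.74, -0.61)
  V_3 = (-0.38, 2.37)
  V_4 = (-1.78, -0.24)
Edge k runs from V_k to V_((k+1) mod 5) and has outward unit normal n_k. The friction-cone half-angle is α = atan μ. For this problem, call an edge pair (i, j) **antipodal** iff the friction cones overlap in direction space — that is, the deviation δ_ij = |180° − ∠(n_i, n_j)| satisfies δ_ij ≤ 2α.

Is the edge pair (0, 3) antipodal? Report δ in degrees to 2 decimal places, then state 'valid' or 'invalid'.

δ = 54.20°, invalid

α = atan 0.35 = 19.29°;  2α = 38.58°
edge 0: e_0 = (+1.35, +0.18);  n_0 = (+0.1322, -0.9912)
edge 3: e_3 = (-1.40, -2.61);  n_3 = (-0.8812, +0.4727)
∠(n_0, n_3) = 125.80°
δ = |180° − 125.80°| = 54.20°
54.20° > 2α = 38.58°  →  invalid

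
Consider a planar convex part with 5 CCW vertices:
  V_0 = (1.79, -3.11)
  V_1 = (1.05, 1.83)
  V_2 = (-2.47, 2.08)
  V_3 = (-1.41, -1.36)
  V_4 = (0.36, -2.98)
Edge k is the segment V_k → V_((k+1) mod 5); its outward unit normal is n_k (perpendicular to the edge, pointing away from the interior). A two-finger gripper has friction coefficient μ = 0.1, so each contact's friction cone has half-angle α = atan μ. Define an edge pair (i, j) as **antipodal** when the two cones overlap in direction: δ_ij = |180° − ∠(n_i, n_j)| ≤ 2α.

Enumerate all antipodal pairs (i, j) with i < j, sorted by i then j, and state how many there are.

α = atan 0.1 = 5.71°;  2α = 11.42°
n_0 = (+0.9890, +0.1481)
n_1 = (+0.0708, +0.9975)
n_2 = (-0.9557, -0.2945)
n_3 = (-0.6752, -0.7377)
n_4 = (-0.0905, -0.9959)
  (0,1): δ = 102.58°  ·
  (0,2): δ = 8.61°  ✓
  (0,3): δ = 39.01°  ·
  (0,4): δ = 76.29°  ·
  (1,2): δ = 68.81°  ·
  (1,3): δ = 38.40°  ·
  (1,4): δ = 1.13°  ✓
  (2,3): δ = 149.59°  ·
  (2,4): δ = 112.32°  ·
  (3,4): δ = 142.73°  ·
antipodal pairs: 2

count = 2; pairs: (0,2), (1,4)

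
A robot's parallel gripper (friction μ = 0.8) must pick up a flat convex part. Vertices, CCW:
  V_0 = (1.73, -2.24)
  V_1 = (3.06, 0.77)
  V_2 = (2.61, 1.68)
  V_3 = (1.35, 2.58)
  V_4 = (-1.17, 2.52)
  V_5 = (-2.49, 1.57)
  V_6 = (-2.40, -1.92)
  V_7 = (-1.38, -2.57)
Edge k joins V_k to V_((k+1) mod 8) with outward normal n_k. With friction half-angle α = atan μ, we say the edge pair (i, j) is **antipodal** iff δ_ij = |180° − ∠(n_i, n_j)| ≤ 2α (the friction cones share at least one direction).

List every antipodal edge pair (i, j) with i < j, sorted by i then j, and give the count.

count = 13; pairs: (0,3), (0,4), (0,5), (1,5), (1,6), (1,7), (2,5), (2,6), (2,7), (3,6), (3,7), (4,6), (4,7)

α = atan 0.8 = 38.66°;  2α = 77.32°
n_0 = (+0.9147, -0.4042)
n_1 = (+0.8964, +0.4433)
n_2 = (+0.5812, +0.8137)
n_3 = (-0.0238, +0.9997)
n_4 = (-0.5841, +0.8117)
n_5 = (-0.9997, -0.0258)
n_6 = (-0.5374, -0.8433)
n_7 = (+0.1055, -0.9944)
  (0,1): δ = 129.85°  ·
  (0,2): δ = 101.70°  ·
  (0,3): δ = 64.80°  ✓
  (0,4): δ = 30.42°  ✓
  (0,5): δ = 25.32°  ✓
  (0,6): δ = 81.33°  ·
  (0,7): δ = 119.90°  ·
  (1,2): δ = 151.85°  ·
  (1,3): δ = 114.95°  ·
  (1,4): δ = 80.57°  ·
  (1,5): δ = 24.84°  ✓
  (1,6): δ = 31.18°  ✓
  (1,7): δ = 69.74°  ✓
  (2,3): δ = 143.10°  ·
  (2,4): δ = 108.72°  ·
  (2,5): δ = 52.99°  ✓
  (2,6): δ = 3.03°  ✓
  (2,7): δ = 41.59°  ✓
  (3,4): δ = 145.62°  ·
  (3,5): δ = 89.89°  ·
  (3,6): δ = 33.87°  ✓
  (3,7): δ = 4.69°  ✓
  (4,5): δ = 124.27°  ·
  (4,6): δ = 68.25°  ✓
  (4,7): δ = 29.69°  ✓
  (5,6): δ = 123.98°  ·
  (5,7): δ = 85.42°  ·
  (6,7): δ = 141.44°  ·
antipodal pairs: 13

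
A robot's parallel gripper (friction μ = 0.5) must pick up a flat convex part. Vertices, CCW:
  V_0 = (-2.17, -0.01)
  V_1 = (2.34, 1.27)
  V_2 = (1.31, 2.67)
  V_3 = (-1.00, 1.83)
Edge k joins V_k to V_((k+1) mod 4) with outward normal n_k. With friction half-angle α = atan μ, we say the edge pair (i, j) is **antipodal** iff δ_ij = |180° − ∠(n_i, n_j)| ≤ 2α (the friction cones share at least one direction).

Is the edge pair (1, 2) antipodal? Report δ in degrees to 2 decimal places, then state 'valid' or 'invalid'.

δ = 106.36°, invalid

α = atan 0.5 = 26.57°;  2α = 53.13°
edge 1: e_1 = (-1.03, +1.40);  n_1 = (+0.8055, +0.5926)
edge 2: e_2 = (-2.31, -0.84);  n_2 = (-0.3417, +0.9398)
∠(n_1, n_2) = 73.64°
δ = |180° − 73.64°| = 106.36°
106.36° > 2α = 53.13°  →  invalid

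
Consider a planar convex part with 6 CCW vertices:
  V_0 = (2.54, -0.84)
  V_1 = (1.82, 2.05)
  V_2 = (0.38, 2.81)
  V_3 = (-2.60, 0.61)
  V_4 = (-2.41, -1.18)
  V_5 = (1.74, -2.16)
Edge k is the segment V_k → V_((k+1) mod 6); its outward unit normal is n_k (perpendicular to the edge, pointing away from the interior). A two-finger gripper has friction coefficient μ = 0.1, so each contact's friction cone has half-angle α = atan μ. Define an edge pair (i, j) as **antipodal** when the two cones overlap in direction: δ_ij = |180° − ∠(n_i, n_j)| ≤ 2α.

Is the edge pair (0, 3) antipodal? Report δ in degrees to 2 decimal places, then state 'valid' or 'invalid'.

α = atan 0.1 = 5.71°;  2α = 11.42°
edge 0: e_0 = (-0.72, +2.89);  n_0 = (+0.9703, +0.2417)
edge 3: e_3 = (+0.19, -1.79);  n_3 = (-0.9944, -0.1056)
∠(n_0, n_3) = 172.07°
δ = |180° − 172.07°| = 7.93°
7.93° ≤ 2α = 11.42°  →  valid

δ = 7.93°, valid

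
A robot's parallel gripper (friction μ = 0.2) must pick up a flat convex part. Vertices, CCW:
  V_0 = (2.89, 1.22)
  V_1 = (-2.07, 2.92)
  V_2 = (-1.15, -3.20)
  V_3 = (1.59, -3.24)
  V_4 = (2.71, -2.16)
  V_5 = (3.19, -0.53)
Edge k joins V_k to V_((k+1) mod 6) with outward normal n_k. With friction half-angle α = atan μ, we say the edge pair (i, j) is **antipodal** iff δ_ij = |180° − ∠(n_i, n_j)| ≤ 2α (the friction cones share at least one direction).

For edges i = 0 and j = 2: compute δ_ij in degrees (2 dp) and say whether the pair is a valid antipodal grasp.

α = atan 0.2 = 11.31°;  2α = 22.62°
edge 0: e_0 = (-4.96, +1.70);  n_0 = (+0.3242, +0.9460)
edge 2: e_2 = (+2.74, -0.04);  n_2 = (-0.0146, -0.9999)
∠(n_0, n_2) = 161.92°
δ = |180° − 161.92°| = 18.08°
18.08° ≤ 2α = 22.62°  →  valid

δ = 18.08°, valid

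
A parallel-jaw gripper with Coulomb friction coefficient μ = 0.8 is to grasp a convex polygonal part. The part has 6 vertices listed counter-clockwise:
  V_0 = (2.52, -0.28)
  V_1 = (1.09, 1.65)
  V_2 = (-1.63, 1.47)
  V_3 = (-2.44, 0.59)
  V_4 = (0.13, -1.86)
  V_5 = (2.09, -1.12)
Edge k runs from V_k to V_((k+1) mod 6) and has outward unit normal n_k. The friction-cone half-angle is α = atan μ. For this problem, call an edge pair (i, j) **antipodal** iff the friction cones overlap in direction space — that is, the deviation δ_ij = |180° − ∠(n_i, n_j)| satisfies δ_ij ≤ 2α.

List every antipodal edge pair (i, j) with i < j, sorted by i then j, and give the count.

count = 8; pairs: (0,3), (0,4), (1,3), (1,4), (1,5), (2,4), (2,5), (3,5)

α = atan 0.8 = 38.66°;  2α = 77.32°
n_0 = (+0.8035, +0.5953)
n_1 = (-0.0660, +0.9978)
n_2 = (-0.7358, +0.6772)
n_3 = (-0.6900, -0.7238)
n_4 = (+0.3532, -0.9355)
n_5 = (+0.8901, -0.4557)
  (0,1): δ = 122.75°  ·
  (0,2): δ = 79.16°  ·
  (0,3): δ = 9.83°  ✓
  (0,4): δ = 74.15°  ✓
  (0,5): δ = 116.36°  ·
  (1,2): δ = 136.41°  ·
  (1,3): δ = 47.42°  ✓
  (1,4): δ = 16.90°  ✓
  (1,5): δ = 59.11°  ✓
  (2,3): δ = 91.00°  ·
  (2,4): δ = 26.69°  ✓
  (2,5): δ = 15.52°  ✓
  (3,4): δ = 115.69°  ·
  (3,5): δ = 73.48°  ✓
  (4,5): δ = 137.79°  ·
antipodal pairs: 8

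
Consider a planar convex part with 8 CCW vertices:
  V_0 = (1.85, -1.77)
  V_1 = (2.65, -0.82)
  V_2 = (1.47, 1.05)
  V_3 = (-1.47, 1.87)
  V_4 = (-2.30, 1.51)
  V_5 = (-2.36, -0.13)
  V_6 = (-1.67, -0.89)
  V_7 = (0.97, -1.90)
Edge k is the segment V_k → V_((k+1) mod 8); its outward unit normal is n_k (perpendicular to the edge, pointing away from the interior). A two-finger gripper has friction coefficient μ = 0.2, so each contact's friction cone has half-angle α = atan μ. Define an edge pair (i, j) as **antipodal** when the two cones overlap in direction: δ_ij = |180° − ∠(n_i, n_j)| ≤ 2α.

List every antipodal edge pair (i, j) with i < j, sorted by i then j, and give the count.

α = atan 0.2 = 11.31°;  2α = 22.62°
n_0 = (+0.7649, -0.6441)
n_1 = (+0.8457, +0.5337)
n_2 = (+0.2687, +0.9632)
n_3 = (-0.3979, +0.9174)
n_4 = (-0.9993, +0.0366)
n_5 = (-0.7404, -0.6722)
n_6 = (-0.3573, -0.9340)
n_7 = (+0.1461, -0.9893)
  (0,1): δ = 107.65°  ·
  (0,2): δ = 65.48°  ·
  (0,3): δ = 26.45°  ·
  (0,4): δ = 38.01°  ·
  (0,5): δ = 82.34°  ·
  (0,6): δ = 109.17°  ·
  (0,7): δ = 138.50°  ·
  (1,2): δ = 137.84°  ·
  (1,3): δ = 98.80°  ·
  (1,4): δ = 34.35°  ·
  (1,5): δ = 9.98°  ✓
  (1,6): δ = 36.81°  ·
  (1,7): δ = 66.15°  ·
  (2,3): δ = 140.97°  ·
  (2,4): δ = 76.51°  ·
  (2,5): δ = 32.18°  ·
  (2,6): δ = 5.35°  ✓
  (2,7): δ = 23.99°  ·
  (3,4): δ = 115.54°  ·
  (3,5): δ = 71.21°  ·
  (3,6): δ = 44.38°  ·
  (3,7): δ = 15.04°  ✓
  (4,5): δ = 135.67°  ·
  (4,6): δ = 108.84°  ·
  (4,7): δ = 79.50°  ·
  (5,6): δ = 153.17°  ·
  (5,7): δ = 123.83°  ·
  (6,7): δ = 150.66°  ·
antipodal pairs: 3

count = 3; pairs: (1,5), (2,6), (3,7)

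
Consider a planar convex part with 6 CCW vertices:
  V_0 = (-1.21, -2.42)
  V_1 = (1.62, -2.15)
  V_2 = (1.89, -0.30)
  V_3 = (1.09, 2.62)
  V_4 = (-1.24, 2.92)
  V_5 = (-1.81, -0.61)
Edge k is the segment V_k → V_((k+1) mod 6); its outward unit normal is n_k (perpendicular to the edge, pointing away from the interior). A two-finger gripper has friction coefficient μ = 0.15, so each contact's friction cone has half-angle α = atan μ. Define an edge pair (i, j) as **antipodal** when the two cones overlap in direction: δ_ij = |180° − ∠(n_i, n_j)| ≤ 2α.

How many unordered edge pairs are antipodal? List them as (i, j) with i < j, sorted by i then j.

count = 3; pairs: (0,3), (1,4), (2,5)

α = atan 0.15 = 8.53°;  2α = 17.06°
n_0 = (+0.0950, -0.9955)
n_1 = (+0.9895, -0.1444)
n_2 = (+0.9645, +0.2642)
n_3 = (+0.1277, +0.9918)
n_4 = (-0.9872, +0.1594)
n_5 = (-0.9492, -0.3147)
  (0,1): δ = 103.75°  ·
  (0,2): δ = 80.13°  ·
  (0,3): δ = 12.79°  ✓
  (0,4): δ = 75.38°  ·
  (0,5): δ = 102.89°  ·
  (1,2): δ = 156.38°  ·
  (1,3): δ = 89.03°  ·
  (1,4): δ = 0.87°  ✓
  (1,5): δ = 26.64°  ·
  (2,3): δ = 112.66°  ·
  (2,4): δ = 24.49°  ·
  (2,5): δ = 3.02°  ✓
  (3,4): δ = 91.84°  ·
  (3,5): δ = 64.32°  ·
  (4,5): δ = 152.49°  ·
antipodal pairs: 3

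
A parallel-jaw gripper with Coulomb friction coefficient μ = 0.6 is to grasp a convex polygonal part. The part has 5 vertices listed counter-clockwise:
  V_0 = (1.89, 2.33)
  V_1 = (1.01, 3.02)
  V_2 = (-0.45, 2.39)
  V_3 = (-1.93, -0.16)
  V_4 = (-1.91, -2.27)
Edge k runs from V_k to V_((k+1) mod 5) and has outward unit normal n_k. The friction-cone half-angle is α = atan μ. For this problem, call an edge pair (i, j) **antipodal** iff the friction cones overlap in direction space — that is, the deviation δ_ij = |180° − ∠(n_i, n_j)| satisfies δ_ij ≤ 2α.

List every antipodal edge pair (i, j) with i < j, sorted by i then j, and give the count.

count = 4; pairs: (0,3), (1,4), (2,4), (3,4)

α = atan 0.6 = 30.96°;  2α = 61.93°
n_0 = (+0.6170, +0.7869)
n_1 = (-0.3962, +0.9182)
n_2 = (-0.8649, +0.5020)
n_3 = (-1.0000, -0.0095)
n_4 = (+0.7710, -0.6369)
  (0,1): δ = 118.56°  ·
  (0,2): δ = 82.03°  ·
  (0,3): δ = 51.36°  ✓
  (0,4): δ = 88.54°  ·
  (1,2): δ = 143.47°  ·
  (1,3): δ = 112.80°  ·
  (1,4): δ = 27.10°  ✓
  (2,3): δ = 149.33°  ·
  (2,4): δ = 9.43°  ✓
  (3,4): δ = 40.10°  ✓
antipodal pairs: 4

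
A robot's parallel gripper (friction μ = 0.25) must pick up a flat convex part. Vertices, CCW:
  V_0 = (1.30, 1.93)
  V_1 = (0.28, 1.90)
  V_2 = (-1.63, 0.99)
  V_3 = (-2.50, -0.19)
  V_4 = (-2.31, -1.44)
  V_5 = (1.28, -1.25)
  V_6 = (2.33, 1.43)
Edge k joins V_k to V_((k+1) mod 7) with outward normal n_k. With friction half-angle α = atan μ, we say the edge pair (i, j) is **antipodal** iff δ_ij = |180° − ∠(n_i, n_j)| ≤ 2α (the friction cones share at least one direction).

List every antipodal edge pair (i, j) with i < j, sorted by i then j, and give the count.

count = 3; pairs: (0,4), (1,4), (2,5)

α = atan 0.25 = 14.04°;  2α = 28.07°
n_0 = (-0.0294, +0.9996)
n_1 = (-0.4301, +0.9028)
n_2 = (-0.8049, +0.5934)
n_3 = (-0.9886, -0.1503)
n_4 = (+0.0529, -0.9986)
n_5 = (+0.9311, -0.3648)
n_6 = (+0.4367, +0.8996)
  (0,1): δ = 156.21°  ·
  (0,2): δ = 128.09°  ·
  (0,3): δ = 83.04°  ·
  (0,4): δ = 1.34°  ✓
  (0,5): δ = 66.92°  ·
  (0,6): δ = 152.42°  ·
  (1,2): δ = 151.88°  ·
  (1,3): δ = 106.83°  ·
  (1,4): δ = 22.45°  ✓
  (1,5): δ = 43.13°  ·
  (1,6): δ = 128.63°  ·
  (2,3): δ = 134.96°  ·
  (2,4): δ = 50.57°  ·
  (2,5): δ = 15.01°  ✓
  (2,6): δ = 100.51°  ·
  (3,4): δ = 95.61°  ·
  (3,5): δ = 30.04°  ·
  (3,6): δ = 55.46°  ·
  (4,5): δ = 114.42°  ·
  (4,6): δ = 28.92°  ·
  (5,6): δ = 94.50°  ·
antipodal pairs: 3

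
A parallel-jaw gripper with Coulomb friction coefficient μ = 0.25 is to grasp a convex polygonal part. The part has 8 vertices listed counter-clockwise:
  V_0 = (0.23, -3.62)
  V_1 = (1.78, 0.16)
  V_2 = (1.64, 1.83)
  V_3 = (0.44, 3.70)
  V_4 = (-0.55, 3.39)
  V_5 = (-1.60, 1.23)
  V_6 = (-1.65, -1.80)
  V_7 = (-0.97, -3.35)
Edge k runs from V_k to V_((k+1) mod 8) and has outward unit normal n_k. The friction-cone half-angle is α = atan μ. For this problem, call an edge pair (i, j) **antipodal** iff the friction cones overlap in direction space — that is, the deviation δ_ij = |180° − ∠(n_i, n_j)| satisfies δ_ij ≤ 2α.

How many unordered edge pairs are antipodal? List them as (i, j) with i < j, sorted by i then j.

count = 5; pairs: (0,4), (0,5), (1,5), (1,6), (2,6)

α = atan 0.25 = 14.04°;  2α = 28.07°
n_0 = (+0.9252, -0.3794)
n_1 = (+0.9965, +0.0835)
n_2 = (+0.8416, +0.5401)
n_3 = (-0.2988, +0.9543)
n_4 = (-0.8994, +0.4372)
n_5 = (-0.9999, +0.0165)
n_6 = (-0.9158, -0.4017)
n_7 = (-0.2195, -0.9756)
  (0,1): δ = 152.91°  ·
  (0,2): δ = 125.02°  ·
  (0,3): δ = 50.32°  ·
  (0,4): δ = 3.63°  ✓
  (0,5): δ = 21.35°  ✓
  (0,6): δ = 45.98°  ·
  (0,7): δ = 99.62°  ·
  (1,2): δ = 152.10°  ·
  (1,3): δ = 77.41°  ·
  (1,4): δ = 30.72°  ·
  (1,5): δ = 5.74°  ✓
  (1,6): δ = 18.90°  ✓
  (1,7): δ = 72.53°  ·
  (2,3): δ = 105.30°  ·
  (2,4): δ = 58.61°  ·
  (2,5): δ = 33.63°  ·
  (2,6): δ = 9.00°  ✓
  (2,7): δ = 44.63°  ·
  (3,4): δ = 133.31°  ·
  (3,5): δ = 108.33°  ·
  (3,6): δ = 83.70°  ·
  (3,7): δ = 30.07°  ·
  (4,5): δ = 155.02°  ·
  (4,6): δ = 130.39°  ·
  (4,7): δ = 76.76°  ·
  (5,6): δ = 155.37°  ·
  (5,7): δ = 101.73°  ·
  (6,7): δ = 126.37°  ·
antipodal pairs: 5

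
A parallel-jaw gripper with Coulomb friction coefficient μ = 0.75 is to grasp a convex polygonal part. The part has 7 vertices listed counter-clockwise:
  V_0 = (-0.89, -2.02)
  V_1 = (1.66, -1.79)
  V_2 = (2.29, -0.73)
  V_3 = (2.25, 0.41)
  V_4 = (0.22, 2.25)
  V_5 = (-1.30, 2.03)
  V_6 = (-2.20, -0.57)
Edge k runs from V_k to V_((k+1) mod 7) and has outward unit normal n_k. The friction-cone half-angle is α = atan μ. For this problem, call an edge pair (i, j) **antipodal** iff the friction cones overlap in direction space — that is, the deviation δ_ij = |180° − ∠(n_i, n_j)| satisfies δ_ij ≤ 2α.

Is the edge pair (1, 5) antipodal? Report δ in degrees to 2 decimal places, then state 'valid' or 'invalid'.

α = atan 0.75 = 36.87°;  2α = 73.74°
edge 1: e_1 = (+0.63, +1.06);  n_1 = (+0.8596, -0.5109)
edge 5: e_5 = (-0.90, -2.60);  n_5 = (-0.9450, +0.3271)
∠(n_1, n_5) = 168.37°
δ = |180° − 168.37°| = 11.63°
11.63° ≤ 2α = 73.74°  →  valid

δ = 11.63°, valid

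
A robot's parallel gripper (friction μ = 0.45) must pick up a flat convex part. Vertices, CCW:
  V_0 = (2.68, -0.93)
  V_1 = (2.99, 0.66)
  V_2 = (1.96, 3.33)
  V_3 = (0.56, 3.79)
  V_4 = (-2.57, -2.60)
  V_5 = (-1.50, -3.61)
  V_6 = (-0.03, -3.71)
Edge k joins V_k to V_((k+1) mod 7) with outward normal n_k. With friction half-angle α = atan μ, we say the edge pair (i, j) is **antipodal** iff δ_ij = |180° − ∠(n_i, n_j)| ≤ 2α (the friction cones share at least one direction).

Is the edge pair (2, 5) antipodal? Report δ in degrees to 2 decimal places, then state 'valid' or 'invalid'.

δ = 14.30°, valid

α = atan 0.45 = 24.23°;  2α = 48.46°
edge 2: e_2 = (-1.40, +0.46);  n_2 = (+0.3122, +0.9500)
edge 5: e_5 = (+1.47, -0.10);  n_5 = (-0.0679, -0.9977)
∠(n_2, n_5) = 165.70°
δ = |180° − 165.70°| = 14.30°
14.30° ≤ 2α = 48.46°  →  valid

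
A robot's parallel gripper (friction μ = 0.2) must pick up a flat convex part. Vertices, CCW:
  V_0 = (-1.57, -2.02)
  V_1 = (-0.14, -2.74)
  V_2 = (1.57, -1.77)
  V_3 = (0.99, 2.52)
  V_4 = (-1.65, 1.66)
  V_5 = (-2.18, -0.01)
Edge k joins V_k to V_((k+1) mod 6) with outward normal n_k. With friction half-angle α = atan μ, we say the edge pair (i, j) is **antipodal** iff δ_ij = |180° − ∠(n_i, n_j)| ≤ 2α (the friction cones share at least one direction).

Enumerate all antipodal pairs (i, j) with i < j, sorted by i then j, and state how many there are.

count = 2; pairs: (1,3), (2,5)

α = atan 0.2 = 11.31°;  2α = 22.62°
n_0 = (-0.4497, -0.8932)
n_1 = (+0.4934, -0.8698)
n_2 = (+0.9910, +0.1340)
n_3 = (-0.3097, +0.9508)
n_4 = (-0.9532, +0.3025)
n_5 = (-0.9569, -0.2904)
  (0,1): δ = 123.71°  ·
  (0,2): δ = 55.58°  ·
  (0,3): δ = 44.77°  ·
  (0,4): δ = 99.12°  ·
  (0,5): δ = 133.61°  ·
  (1,2): δ = 111.86°  ·
  (1,3): δ = 11.52°  ✓
  (1,4): δ = 42.83°  ·
  (1,5): δ = 77.32°  ·
  (2,3): δ = 79.66°  ·
  (2,4): δ = 25.31°  ·
  (2,5): δ = 9.18°  ✓
  (3,4): δ = 125.65°  ·
  (3,5): δ = 91.16°  ·
  (4,5): δ = 145.51°  ·
antipodal pairs: 2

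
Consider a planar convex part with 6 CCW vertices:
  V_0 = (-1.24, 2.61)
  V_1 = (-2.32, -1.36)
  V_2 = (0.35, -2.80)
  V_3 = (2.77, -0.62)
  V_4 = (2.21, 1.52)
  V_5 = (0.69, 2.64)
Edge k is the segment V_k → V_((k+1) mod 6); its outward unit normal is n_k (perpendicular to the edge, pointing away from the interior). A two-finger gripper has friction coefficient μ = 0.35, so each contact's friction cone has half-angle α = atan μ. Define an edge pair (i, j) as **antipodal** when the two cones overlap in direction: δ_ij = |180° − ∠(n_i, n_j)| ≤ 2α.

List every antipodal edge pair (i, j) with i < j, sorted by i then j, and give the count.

α = atan 0.35 = 19.29°;  2α = 38.58°
n_0 = (-0.9649, +0.2625)
n_1 = (-0.4747, -0.8802)
n_2 = (+0.6693, -0.7430)
n_3 = (+0.9674, +0.2532)
n_4 = (+0.5932, +0.8051)
n_5 = (-0.0155, +0.9999)
  (0,1): δ = 103.12°  ·
  (0,2): δ = 32.77°  ✓
  (0,3): δ = 29.88°  ✓
  (0,4): δ = 68.83°  ·
  (0,5): δ = 106.11°  ·
  (1,2): δ = 109.65°  ·
  (1,3): δ = 47.00°  ·
  (1,4): δ = 8.05°  ✓
  (1,5): δ = 29.23°  ✓
  (2,3): δ = 117.35°  ·
  (2,4): δ = 78.40°  ·
  (2,5): δ = 41.12°  ·
  (3,4): δ = 141.05°  ·
  (3,5): δ = 103.77°  ·
  (4,5): δ = 142.73°  ·
antipodal pairs: 4

count = 4; pairs: (0,2), (0,3), (1,4), (1,5)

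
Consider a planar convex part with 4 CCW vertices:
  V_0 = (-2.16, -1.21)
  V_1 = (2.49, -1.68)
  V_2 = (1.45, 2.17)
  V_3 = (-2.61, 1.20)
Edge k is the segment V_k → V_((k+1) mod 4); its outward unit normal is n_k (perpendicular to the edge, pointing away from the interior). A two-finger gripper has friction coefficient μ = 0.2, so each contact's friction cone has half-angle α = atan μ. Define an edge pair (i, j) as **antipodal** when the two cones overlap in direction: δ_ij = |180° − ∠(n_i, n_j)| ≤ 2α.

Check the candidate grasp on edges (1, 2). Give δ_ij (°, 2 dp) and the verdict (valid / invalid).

α = atan 0.2 = 11.31°;  2α = 22.62°
edge 1: e_1 = (-1.04, +3.85);  n_1 = (+0.9654, +0.2608)
edge 2: e_2 = (-4.06, -0.97);  n_2 = (-0.2324, +0.9726)
∠(n_1, n_2) = 88.32°
δ = |180° − 88.32°| = 91.68°
91.68° > 2α = 22.62°  →  invalid

δ = 91.68°, invalid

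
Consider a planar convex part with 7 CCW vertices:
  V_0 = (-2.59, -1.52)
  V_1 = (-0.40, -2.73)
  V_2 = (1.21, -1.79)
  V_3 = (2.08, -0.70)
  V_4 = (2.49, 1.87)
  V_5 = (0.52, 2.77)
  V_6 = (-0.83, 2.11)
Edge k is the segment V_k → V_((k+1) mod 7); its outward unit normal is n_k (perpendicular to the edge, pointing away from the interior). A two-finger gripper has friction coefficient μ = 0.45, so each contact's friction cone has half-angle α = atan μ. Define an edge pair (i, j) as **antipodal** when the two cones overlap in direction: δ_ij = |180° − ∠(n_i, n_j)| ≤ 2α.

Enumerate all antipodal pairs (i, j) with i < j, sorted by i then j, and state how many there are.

count = 6; pairs: (0,4), (1,5), (1,6), (2,5), (2,6), (3,6)

α = atan 0.45 = 24.23°;  2α = 48.46°
n_0 = (-0.4836, -0.8753)
n_1 = (+0.5042, -0.8636)
n_2 = (+0.7816, -0.6238)
n_3 = (+0.9875, -0.1575)
n_4 = (+0.4155, +0.9096)
n_5 = (-0.4392, +0.8984)
n_6 = (-0.8998, +0.4363)
  (0,1): δ = 120.80°  ·
  (0,2): δ = 99.67°  ·
  (0,3): δ = 70.14°  ·
  (0,4): δ = 4.37°  ✓
  (0,5): δ = 54.97°  ·
  (0,6): δ = 93.05°  ·
  (1,2): δ = 158.87°  ·
  (1,3): δ = 129.34°  ·
  (1,4): δ = 54.83°  ·
  (1,5): δ = 4.23°  ✓
  (1,6): δ = 33.86°  ✓
  (2,3): δ = 150.47°  ·
  (2,4): δ = 75.96°  ·
  (2,5): δ = 25.35°  ✓
  (2,6): δ = 12.73°  ✓
  (3,4): δ = 105.49°  ·
  (3,5): δ = 54.88°  ·
  (3,6): δ = 16.80°  ✓
  (4,5): δ = 129.39°  ·
  (4,6): δ = 91.31°  ·
  (5,6): δ = 141.92°  ·
antipodal pairs: 6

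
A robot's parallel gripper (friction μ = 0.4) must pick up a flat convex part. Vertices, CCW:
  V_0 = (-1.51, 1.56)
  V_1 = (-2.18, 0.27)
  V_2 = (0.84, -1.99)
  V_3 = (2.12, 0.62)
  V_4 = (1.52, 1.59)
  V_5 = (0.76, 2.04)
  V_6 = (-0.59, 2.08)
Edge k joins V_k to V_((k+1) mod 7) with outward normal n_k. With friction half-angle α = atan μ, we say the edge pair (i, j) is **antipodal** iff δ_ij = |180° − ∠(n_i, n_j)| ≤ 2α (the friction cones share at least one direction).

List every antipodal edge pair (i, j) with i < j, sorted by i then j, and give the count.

count = 5; pairs: (0,2), (1,3), (1,4), (1,5), (2,6)

α = atan 0.4 = 21.80°;  2α = 43.60°
n_0 = (-0.8874, +0.4609)
n_1 = (-0.5992, -0.8006)
n_2 = (+0.8978, -0.4403)
n_3 = (+0.8505, +0.5261)
n_4 = (+0.5095, +0.8605)
n_5 = (+0.0296, +0.9996)
n_6 = (-0.4921, +0.8706)
  (0,1): δ = 99.36°  ·
  (0,2): δ = 1.32°  ✓
  (0,3): δ = 59.19°  ·
  (0,4): δ = 86.82°  ·
  (0,5): δ = 115.75°  ·
  (0,6): δ = 146.92°  ·
  (1,2): δ = 79.32°  ·
  (1,3): δ = 21.45°  ✓
  (1,4): δ = 6.18°  ✓
  (1,5): δ = 35.11°  ✓
  (1,6): δ = 66.29°  ·
  (2,3): δ = 122.14°  ·
  (2,4): δ = 94.51°  ·
  (2,5): δ = 65.57°  ·
  (2,6): δ = 34.40°  ✓
  (3,4): δ = 152.37°  ·
  (3,5): δ = 123.44°  ·
  (3,6): δ = 92.26°  ·
  (4,5): δ = 151.07°  ·
  (4,6): δ = 119.89°  ·
  (5,6): δ = 148.83°  ·
antipodal pairs: 5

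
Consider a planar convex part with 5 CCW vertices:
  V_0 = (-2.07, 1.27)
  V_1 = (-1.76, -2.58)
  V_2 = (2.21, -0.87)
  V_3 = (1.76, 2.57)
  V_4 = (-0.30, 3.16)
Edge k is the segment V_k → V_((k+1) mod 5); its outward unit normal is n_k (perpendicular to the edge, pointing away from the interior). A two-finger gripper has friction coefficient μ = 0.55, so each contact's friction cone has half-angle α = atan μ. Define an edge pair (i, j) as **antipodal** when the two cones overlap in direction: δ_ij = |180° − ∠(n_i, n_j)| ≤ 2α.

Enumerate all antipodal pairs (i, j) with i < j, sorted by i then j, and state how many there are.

α = atan 0.55 = 28.81°;  2α = 57.62°
n_0 = (-0.9968, -0.0803)
n_1 = (+0.3956, -0.9184)
n_2 = (+0.9916, +0.1297)
n_3 = (+0.2753, +0.9613)
n_4 = (-0.7299, +0.6836)
  (0,1): δ = 71.30°  ·
  (0,2): δ = 2.85°  ✓
  (0,3): δ = 69.41°  ·
  (0,4): δ = 132.27°  ·
  (1,2): δ = 105.85°  ·
  (1,3): δ = 39.29°  ✓
  (1,4): δ = 23.57°  ✓
  (2,3): δ = 113.43°  ·
  (2,4): δ = 50.57°  ✓
  (3,4): δ = 117.14°  ·
antipodal pairs: 4

count = 4; pairs: (0,2), (1,3), (1,4), (2,4)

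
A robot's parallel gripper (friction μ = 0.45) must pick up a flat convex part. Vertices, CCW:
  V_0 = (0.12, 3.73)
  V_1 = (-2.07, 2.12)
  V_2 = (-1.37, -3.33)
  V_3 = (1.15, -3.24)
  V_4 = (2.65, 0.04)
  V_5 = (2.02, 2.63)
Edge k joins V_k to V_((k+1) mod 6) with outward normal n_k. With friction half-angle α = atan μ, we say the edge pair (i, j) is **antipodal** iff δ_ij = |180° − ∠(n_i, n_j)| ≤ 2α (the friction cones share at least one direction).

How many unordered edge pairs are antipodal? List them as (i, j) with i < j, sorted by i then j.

α = atan 0.45 = 24.23°;  2α = 48.46°
n_0 = (-0.5923, +0.8057)
n_1 = (-0.9919, -0.1274)
n_2 = (+0.0357, -0.9994)
n_3 = (+0.9094, -0.4159)
n_4 = (+0.9717, +0.2364)
n_5 = (+0.5010, +0.8654)
  (0,1): δ = 119.00°  ·
  (0,2): δ = 34.28°  ✓
  (0,3): δ = 29.10°  ✓
  (0,4): δ = 67.35°  ·
  (0,5): δ = 113.61°  ·
  (1,2): δ = 95.27°  ·
  (1,3): δ = 31.89°  ✓
  (1,4): δ = 6.35°  ✓
  (1,5): δ = 52.61°  ·
  (2,3): δ = 116.62°  ·
  (2,4): δ = 78.37°  ·
  (2,5): δ = 32.11°  ✓
  (3,4): δ = 141.75°  ·
  (3,5): δ = 95.49°  ·
  (4,5): δ = 133.74°  ·
antipodal pairs: 5

count = 5; pairs: (0,2), (0,3), (1,3), (1,4), (2,5)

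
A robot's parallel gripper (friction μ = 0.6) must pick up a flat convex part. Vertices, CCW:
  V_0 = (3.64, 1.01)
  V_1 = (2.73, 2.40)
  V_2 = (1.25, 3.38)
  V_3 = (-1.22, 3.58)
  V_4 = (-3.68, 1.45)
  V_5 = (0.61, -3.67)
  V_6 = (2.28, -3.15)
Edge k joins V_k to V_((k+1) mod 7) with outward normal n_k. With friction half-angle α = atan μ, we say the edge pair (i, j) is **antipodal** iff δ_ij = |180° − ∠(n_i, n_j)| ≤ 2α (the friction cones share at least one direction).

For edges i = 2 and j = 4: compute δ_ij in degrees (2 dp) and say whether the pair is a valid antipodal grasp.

δ = 45.41°, valid

α = atan 0.6 = 30.96°;  2α = 61.93°
edge 2: e_2 = (-2.47, +0.20);  n_2 = (+0.0807, +0.9967)
edge 4: e_4 = (+4.29, -5.12);  n_4 = (-0.7665, -0.6422)
∠(n_2, n_4) = 134.59°
δ = |180° − 134.59°| = 45.41°
45.41° ≤ 2α = 61.93°  →  valid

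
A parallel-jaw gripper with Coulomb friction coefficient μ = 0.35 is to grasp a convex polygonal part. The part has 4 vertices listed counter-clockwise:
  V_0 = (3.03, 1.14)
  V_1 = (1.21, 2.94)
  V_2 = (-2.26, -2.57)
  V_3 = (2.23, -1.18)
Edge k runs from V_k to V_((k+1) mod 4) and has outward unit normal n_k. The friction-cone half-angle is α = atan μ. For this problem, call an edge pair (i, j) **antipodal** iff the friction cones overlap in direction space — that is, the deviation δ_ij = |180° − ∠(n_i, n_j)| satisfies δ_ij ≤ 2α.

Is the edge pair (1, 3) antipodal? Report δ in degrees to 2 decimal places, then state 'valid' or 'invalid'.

δ = 13.18°, valid

α = atan 0.35 = 19.29°;  2α = 38.58°
edge 1: e_1 = (-3.47, -5.51);  n_1 = (-0.8462, +0.5329)
edge 3: e_3 = (+0.80, +2.32);  n_3 = (+0.9454, -0.3260)
∠(n_1, n_3) = 166.82°
δ = |180° − 166.82°| = 13.18°
13.18° ≤ 2α = 38.58°  →  valid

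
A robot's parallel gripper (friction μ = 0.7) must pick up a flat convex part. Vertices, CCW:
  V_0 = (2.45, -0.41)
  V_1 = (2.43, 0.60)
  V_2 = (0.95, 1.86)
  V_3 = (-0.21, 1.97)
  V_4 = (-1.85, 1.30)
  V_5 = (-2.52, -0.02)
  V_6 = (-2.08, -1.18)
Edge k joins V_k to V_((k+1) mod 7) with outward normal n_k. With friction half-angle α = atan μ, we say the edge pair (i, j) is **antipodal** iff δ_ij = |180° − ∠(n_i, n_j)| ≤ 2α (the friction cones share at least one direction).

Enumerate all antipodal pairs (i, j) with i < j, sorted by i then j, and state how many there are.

α = atan 0.7 = 34.99°;  2α = 69.98°
n_0 = (+0.9998, +0.0198)
n_1 = (+0.6482, +0.7614)
n_2 = (+0.0944, +0.9955)
n_3 = (-0.3782, +0.9257)
n_4 = (-0.8917, +0.4526)
n_5 = (-0.9350, -0.3547)
n_6 = (+0.1676, -0.9859)
  (0,1): δ = 131.54°  ·
  (0,2): δ = 96.55°  ·
  (0,3): δ = 68.91°  ✓
  (0,4): δ = 28.05°  ✓
  (0,5): δ = 19.64°  ✓
  (0,6): δ = 98.51°  ·
  (1,2): δ = 145.01°  ·
  (1,3): δ = 117.37°  ·
  (1,4): δ = 76.50°  ·
  (1,5): δ = 28.82°  ✓
  (1,6): δ = 50.06°  ✓
  (2,3): δ = 152.36°  ·
  (2,4): δ = 111.49°  ·
  (2,5): δ = 63.81°  ✓
  (2,6): δ = 15.06°  ✓
  (3,4): δ = 139.13°  ·
  (3,5): δ = 91.45°  ·
  (3,6): δ = 12.57°  ✓
  (4,5): δ = 132.32°  ·
  (4,6): δ = 53.44°  ✓
  (5,6): δ = 101.13°  ·
antipodal pairs: 9

count = 9; pairs: (0,3), (0,4), (0,5), (1,5), (1,6), (2,5), (2,6), (3,6), (4,6)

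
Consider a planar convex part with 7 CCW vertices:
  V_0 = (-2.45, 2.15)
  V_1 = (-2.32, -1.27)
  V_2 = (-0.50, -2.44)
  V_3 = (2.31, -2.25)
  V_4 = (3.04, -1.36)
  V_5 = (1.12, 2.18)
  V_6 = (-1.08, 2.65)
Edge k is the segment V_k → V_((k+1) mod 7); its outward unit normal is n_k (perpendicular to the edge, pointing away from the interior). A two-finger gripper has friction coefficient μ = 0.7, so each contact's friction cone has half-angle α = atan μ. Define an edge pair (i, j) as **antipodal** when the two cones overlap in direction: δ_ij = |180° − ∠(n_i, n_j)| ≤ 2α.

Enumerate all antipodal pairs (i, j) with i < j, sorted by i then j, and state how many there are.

count = 10; pairs: (0,3), (0,4), (1,4), (1,5), (1,6), (2,4), (2,5), (2,6), (3,5), (3,6)

α = atan 0.7 = 34.99°;  2α = 69.98°
n_0 = (-0.9993, -0.0380)
n_1 = (-0.5408, -0.8412)
n_2 = (+0.0675, -0.9977)
n_3 = (+0.7732, -0.6342)
n_4 = (+0.8790, +0.4768)
n_5 = (+0.2089, +0.9779)
n_6 = (-0.3428, +0.9394)
  (0,1): δ = 124.91°  ·
  (0,2): δ = 88.31°  ·
  (0,3): δ = 41.54°  ✓
  (0,4): δ = 26.30°  ✓
  (0,5): δ = 75.76°  ·
  (0,6): δ = 107.87°  ·
  (1,2): δ = 143.40°  ·
  (1,3): δ = 96.62°  ·
  (1,4): δ = 28.79°  ✓
  (1,5): δ = 20.68°  ✓
  (1,6): δ = 52.79°  ✓
  (2,3): δ = 133.23°  ·
  (2,4): δ = 65.39°  ✓
  (2,5): δ = 15.93°  ✓
  (2,6): δ = 16.18°  ✓
  (3,4): δ = 112.17°  ·
  (3,5): δ = 62.70°  ✓
  (3,6): δ = 30.59°  ✓
  (4,5): δ = 130.53°  ·
  (4,6): δ = 98.42°  ·
  (5,6): δ = 147.89°  ·
antipodal pairs: 10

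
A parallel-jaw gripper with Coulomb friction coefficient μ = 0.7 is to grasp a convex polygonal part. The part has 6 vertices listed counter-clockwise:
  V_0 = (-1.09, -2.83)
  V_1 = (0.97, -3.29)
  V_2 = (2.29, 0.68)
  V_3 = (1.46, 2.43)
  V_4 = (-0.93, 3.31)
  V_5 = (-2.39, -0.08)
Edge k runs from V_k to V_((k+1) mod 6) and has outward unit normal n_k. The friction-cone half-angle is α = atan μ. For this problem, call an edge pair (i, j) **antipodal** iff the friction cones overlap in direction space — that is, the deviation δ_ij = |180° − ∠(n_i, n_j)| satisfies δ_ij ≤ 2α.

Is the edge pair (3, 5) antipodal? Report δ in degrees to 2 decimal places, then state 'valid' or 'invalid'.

δ = 44.48°, valid

α = atan 0.7 = 34.99°;  2α = 69.98°
edge 3: e_3 = (-2.39, +0.88);  n_3 = (+0.3455, +0.9384)
edge 5: e_5 = (+1.30, -2.75);  n_5 = (-0.9041, -0.4274)
∠(n_3, n_5) = 135.52°
δ = |180° − 135.52°| = 44.48°
44.48° ≤ 2α = 69.98°  →  valid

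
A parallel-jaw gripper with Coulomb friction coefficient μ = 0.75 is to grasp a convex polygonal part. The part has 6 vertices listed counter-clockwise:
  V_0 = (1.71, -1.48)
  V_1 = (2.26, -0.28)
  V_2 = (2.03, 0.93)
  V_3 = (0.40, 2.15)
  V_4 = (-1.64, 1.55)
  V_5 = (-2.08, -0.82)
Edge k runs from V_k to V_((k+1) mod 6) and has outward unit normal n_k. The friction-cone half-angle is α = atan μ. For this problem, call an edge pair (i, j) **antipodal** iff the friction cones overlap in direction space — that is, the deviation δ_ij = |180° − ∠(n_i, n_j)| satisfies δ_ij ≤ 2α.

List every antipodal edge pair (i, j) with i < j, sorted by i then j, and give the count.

count = 7; pairs: (0,3), (0,4), (1,4), (1,5), (2,4), (2,5), (3,5)

α = atan 0.75 = 36.87°;  2α = 73.74°
n_0 = (+0.9091, -0.4167)
n_1 = (+0.9824, +0.1867)
n_2 = (+0.5992, +0.8006)
n_3 = (-0.2822, +0.9594)
n_4 = (-0.9832, +0.1825)
n_5 = (-0.1716, -0.9852)
  (0,1): δ = 144.61°  ·
  (0,2): δ = 102.19°  ·
  (0,3): δ = 48.99°  ✓
  (0,4): δ = 14.11°  ✓
  (0,5): δ = 104.74°  ·
  (1,2): δ = 137.58°  ·
  (1,3): δ = 84.37°  ·
  (1,4): δ = 21.28°  ✓
  (1,5): δ = 69.36°  ✓
  (2,3): δ = 126.80°  ·
  (2,4): δ = 63.70°  ✓
  (2,5): δ = 26.94°  ✓
  (3,4): δ = 116.91°  ·
  (3,5): δ = 26.27°  ✓
  (4,5): δ = 89.36°  ·
antipodal pairs: 7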